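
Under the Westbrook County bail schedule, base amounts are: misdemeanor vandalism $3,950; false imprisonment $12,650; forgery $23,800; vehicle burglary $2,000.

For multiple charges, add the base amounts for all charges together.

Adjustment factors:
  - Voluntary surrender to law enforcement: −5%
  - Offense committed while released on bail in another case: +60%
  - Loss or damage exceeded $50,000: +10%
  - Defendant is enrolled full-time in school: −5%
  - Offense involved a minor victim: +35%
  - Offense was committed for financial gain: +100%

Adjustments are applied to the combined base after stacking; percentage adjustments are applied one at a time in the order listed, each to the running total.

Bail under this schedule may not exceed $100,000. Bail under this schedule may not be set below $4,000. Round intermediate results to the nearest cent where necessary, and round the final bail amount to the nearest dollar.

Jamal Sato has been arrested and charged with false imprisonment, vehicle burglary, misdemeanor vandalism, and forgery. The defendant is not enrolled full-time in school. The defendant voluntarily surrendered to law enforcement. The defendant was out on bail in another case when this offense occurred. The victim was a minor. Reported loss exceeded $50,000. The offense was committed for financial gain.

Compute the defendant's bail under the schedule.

$100,000

Base amounts from the schedule: false imprisonment $12,650; vehicle burglary $2,000; misdemeanor vandalism $3,950; forgery $23,800.
Stacking rule: sum of all bases. $12,650 + $2,000 + $3,950 + $23,800 = $42,400.
Voluntary surrender to law enforcement (−5%): $42,400 × 0.95 = $40,280.
Offense committed while released on bail in another case (+60%): $40,280 × 1.6 = $64,448.
Loss or damage exceeded $50,000 (+10%): $64,448 × 1.1 = $70,892.80.
Offense involved a minor victim (+35%): $70,892.80 × 1.35 = $95,705.28.
Offense was committed for financial gain (+100%): $95,705.28 × 2 = $191,410.56.
Result $191,410.56 exceeds the maximum of $100,000; bail is capped at $100,000.
$100,000 is at or above the $4,000 minimum.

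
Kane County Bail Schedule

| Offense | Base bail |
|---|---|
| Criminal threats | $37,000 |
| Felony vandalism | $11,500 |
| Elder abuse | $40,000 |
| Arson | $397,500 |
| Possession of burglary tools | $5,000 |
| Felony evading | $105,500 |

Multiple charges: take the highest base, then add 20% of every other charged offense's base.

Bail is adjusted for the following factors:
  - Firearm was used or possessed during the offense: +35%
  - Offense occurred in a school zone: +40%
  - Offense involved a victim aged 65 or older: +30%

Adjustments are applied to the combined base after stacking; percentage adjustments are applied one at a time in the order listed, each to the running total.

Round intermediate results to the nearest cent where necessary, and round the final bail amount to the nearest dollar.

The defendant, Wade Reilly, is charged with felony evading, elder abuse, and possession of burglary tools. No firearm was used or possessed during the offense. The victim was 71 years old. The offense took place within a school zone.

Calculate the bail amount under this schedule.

Base amounts from the schedule: felony evading $105,500; elder abuse $40,000; possession of burglary tools $5,000.
Stacking rule: highest base plus 20% of each additional charge. Highest is felony evading at $105,500. Additional: $40,000 × 20% = $8,000; $5,000 × 20% = $1,000. Combined base = $105,500 + $9,000 = $114,500.
Offense occurred in a school zone (+40%): $114,500 × 1.4 = $160,300.
Offense involved a victim aged 65 or older (+30%): $160,300 × 1.3 = $208,390.

$208,390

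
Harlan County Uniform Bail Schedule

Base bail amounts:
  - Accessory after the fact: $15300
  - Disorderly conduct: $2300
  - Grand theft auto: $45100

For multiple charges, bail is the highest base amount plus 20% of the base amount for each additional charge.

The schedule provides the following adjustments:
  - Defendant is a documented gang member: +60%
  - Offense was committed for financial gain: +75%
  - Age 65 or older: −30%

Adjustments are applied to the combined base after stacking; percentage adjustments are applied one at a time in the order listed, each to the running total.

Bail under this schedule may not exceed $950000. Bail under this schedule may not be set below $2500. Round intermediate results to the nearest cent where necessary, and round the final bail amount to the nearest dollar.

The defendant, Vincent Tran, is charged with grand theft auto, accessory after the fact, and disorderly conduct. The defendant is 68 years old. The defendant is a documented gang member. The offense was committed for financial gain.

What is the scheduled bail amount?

$95295

Base amounts from the schedule: grand theft auto $45100; accessory after the fact $15300; disorderly conduct $2300.
Stacking rule: highest base plus 20% of each additional charge. Highest is grand theft auto at $45100. Additional: $15300 × 20% = $3060; $2300 × 20% = $460. Combined base = $45100 + $3520 = $48620.
Defendant is a documented gang member (+60%): $48620 × 1.6 = $77792.
Offense was committed for financial gain (+75%): $77792 × 1.75 = $136136.
Age 65 or older (−30%): $136136 × 0.7 = $95295.20.
$95295.20 is within the $950000 maximum.
$95295.20 is at or above the $2500 minimum.
Rounded to the nearest dollar: $95295.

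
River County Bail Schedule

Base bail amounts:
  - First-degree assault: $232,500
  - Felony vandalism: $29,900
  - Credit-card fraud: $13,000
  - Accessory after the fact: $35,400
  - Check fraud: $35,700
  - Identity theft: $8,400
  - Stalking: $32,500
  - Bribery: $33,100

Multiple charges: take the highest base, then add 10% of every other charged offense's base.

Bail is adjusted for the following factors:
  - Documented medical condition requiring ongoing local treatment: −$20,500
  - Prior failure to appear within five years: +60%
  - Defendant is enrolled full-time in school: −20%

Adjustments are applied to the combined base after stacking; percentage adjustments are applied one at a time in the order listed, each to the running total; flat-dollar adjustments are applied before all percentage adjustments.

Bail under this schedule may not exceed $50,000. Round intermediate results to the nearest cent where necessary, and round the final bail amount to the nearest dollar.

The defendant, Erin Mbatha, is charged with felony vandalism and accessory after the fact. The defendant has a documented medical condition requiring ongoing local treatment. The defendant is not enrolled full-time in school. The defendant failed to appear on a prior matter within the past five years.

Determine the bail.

Base amounts from the schedule: felony vandalism $29,900; accessory after the fact $35,400.
Stacking rule: highest base plus 10% of each additional charge. Highest is accessory after the fact at $35,400. Additional: $29,900 × 10% = $2,990. Combined base = $35,400 + $2,990 = $38,390.
Documented medical condition requiring ongoing local treatment (−$20,500 flat): $38,390 − $20,500 = $17,890.
Prior failure to appear within five years (+60%): $17,890 × 1.6 = $28,624.
$28,624 is within the $50,000 maximum.

$28,624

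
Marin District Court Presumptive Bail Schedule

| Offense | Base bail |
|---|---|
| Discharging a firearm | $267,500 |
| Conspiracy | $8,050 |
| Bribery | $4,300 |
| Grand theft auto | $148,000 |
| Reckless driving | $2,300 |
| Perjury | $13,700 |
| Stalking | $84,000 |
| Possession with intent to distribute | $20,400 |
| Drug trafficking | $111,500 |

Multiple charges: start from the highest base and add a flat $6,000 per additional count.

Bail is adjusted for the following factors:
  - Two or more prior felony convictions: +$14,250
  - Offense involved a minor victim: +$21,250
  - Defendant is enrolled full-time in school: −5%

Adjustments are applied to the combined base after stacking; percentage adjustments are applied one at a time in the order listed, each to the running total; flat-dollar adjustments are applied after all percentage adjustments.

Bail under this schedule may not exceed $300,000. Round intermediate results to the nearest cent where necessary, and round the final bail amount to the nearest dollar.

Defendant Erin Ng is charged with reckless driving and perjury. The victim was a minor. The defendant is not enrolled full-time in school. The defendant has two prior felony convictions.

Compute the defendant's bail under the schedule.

Base amounts from the schedule: reckless driving $2,300; perjury $13,700.
Stacking rule: highest base plus $6,000 per additional charge. Highest is perjury at $13,700; 1 additional charge → +$6,000. Combined base = $19,700.
Two or more prior felony convictions (+$14,250 flat): $19,700 + $14,250 = $33,950.
Offense involved a minor victim (+$21,250 flat): $33,950 + $21,250 = $55,200.
$55,200 is within the $300,000 maximum.

$55,200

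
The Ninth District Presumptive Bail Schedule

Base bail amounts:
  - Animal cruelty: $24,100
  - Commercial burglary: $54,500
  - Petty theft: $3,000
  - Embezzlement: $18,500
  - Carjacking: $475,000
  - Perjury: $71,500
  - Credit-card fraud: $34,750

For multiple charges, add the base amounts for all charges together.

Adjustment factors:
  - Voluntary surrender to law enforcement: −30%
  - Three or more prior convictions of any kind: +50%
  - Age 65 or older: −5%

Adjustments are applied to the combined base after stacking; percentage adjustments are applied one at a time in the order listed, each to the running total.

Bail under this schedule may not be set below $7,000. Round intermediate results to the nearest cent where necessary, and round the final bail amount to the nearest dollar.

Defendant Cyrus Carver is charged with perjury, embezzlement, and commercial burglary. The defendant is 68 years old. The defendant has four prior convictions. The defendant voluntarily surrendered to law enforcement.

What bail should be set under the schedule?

$144,139

Base amounts from the schedule: perjury $71,500; embezzlement $18,500; commercial burglary $54,500.
Stacking rule: sum of all bases. $71,500 + $18,500 + $54,500 = $144,500.
Voluntary surrender to law enforcement (−30%): $144,500 × 0.7 = $101,150.
Three or more prior convictions of any kind (+50%): $101,150 × 1.5 = $151,725.
Age 65 or older (−5%): $151,725 × 0.95 = $144,138.75.
$144,138.75 is at or above the $7,000 minimum.
Rounded to the nearest dollar: $144,139.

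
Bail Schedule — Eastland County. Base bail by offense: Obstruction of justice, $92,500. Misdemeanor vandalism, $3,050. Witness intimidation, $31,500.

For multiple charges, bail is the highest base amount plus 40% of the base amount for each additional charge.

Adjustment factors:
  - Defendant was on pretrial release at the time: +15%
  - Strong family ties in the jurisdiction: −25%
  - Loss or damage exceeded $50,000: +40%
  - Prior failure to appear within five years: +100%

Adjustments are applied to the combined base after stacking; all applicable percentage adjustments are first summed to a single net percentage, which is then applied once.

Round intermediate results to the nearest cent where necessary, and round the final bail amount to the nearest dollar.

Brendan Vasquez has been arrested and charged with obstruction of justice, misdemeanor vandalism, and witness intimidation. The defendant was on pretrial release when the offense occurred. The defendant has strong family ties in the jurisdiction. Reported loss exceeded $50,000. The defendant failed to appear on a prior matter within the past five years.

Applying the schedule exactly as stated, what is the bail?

Base amounts from the schedule: obstruction of justice $92,500; misdemeanor vandalism $3,050; witness intimidation $31,500.
Stacking rule: highest base plus 40% of each additional charge. Highest is obstruction of justice at $92,500. Additional: $3,050 × 40% = $1,220; $31,500 × 40% = $12,600. Combined base = $92,500 + $13,820 = $106,320.
Net percentage adjustment: +15% −25% +40% +100% = +130%. $106,320 × 2.3 = $244,536.

$244,536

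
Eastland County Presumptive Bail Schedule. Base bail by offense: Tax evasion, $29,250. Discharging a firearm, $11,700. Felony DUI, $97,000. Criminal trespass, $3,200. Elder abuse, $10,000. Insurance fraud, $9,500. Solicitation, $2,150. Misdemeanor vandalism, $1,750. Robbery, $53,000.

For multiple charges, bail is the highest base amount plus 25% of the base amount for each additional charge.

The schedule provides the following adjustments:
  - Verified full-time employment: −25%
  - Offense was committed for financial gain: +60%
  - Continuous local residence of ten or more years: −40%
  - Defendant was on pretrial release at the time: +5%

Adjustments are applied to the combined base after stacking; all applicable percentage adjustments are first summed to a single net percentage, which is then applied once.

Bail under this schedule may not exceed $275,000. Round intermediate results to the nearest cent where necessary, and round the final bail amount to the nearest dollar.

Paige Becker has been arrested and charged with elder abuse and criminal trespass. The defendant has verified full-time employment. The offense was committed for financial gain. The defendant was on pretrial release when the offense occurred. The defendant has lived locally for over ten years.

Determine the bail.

$10,800

Base amounts from the schedule: elder abuse $10,000; criminal trespass $3,200.
Stacking rule: highest base plus 25% of each additional charge. Highest is elder abuse at $10,000. Additional: $3,200 × 25% = $800. Combined base = $10,000 + $800 = $10,800.
Net percentage adjustment: −25% +60% −40% +5% = +0%. $10,800 × 1 = $10,800.
$10,800 is within the $275,000 maximum.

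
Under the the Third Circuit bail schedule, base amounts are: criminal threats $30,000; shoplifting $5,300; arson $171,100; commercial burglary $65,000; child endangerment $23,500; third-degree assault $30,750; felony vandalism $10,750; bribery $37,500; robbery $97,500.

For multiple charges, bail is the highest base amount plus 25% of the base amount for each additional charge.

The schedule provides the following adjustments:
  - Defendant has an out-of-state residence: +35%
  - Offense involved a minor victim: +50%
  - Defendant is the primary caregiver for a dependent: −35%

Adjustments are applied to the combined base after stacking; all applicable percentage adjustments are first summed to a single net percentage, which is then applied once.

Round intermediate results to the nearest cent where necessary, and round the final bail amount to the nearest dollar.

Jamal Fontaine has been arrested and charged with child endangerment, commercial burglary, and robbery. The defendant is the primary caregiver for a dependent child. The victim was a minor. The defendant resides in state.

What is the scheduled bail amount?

Base amounts from the schedule: child endangerment $23,500; commercial burglary $65,000; robbery $97,500.
Stacking rule: highest base plus 25% of each additional charge. Highest is robbery at $97,500. Additional: $23,500 × 25% = $5,875; $65,000 × 25% = $16,250. Combined base = $97,500 + $22,125 = $119,625.
Net percentage adjustment: +50% −35% = +15%. $119,625 × 1.15 = $137,568.75.
Rounded to the nearest dollar: $137,569.

$137,569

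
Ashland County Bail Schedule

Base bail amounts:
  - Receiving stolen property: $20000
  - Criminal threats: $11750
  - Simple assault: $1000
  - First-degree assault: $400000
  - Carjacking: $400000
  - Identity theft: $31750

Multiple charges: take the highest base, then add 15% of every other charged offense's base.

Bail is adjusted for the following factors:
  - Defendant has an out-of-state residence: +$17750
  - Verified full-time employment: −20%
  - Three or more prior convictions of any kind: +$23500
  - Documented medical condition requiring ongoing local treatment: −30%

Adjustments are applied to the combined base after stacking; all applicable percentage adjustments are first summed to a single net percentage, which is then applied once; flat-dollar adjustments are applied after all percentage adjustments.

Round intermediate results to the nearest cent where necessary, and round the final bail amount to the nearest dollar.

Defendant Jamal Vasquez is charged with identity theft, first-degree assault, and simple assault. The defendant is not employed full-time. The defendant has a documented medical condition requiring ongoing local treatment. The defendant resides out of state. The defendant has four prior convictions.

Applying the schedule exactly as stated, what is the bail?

Base amounts from the schedule: identity theft $31750; first-degree assault $400000; simple assault $1000.
Stacking rule: highest base plus 15% of each additional charge. Highest is first-degree assault at $400000. Additional: $31750 × 15% = $4762.50; $1000 × 15% = $150. Combined base = $400000 + $4912.50 = $404912.50.
Documented medical condition requiring ongoing local treatment (−30%): $404912.50 × 0.7 = $283438.75.
Defendant has an out-of-state residence (+$17750 flat): $283438.75 + $17750 = $301188.75.
Three or more prior convictions of any kind (+$23500 flat): $301188.75 + $23500 = $324688.75.
Rounded to the nearest dollar: $324689.

$324689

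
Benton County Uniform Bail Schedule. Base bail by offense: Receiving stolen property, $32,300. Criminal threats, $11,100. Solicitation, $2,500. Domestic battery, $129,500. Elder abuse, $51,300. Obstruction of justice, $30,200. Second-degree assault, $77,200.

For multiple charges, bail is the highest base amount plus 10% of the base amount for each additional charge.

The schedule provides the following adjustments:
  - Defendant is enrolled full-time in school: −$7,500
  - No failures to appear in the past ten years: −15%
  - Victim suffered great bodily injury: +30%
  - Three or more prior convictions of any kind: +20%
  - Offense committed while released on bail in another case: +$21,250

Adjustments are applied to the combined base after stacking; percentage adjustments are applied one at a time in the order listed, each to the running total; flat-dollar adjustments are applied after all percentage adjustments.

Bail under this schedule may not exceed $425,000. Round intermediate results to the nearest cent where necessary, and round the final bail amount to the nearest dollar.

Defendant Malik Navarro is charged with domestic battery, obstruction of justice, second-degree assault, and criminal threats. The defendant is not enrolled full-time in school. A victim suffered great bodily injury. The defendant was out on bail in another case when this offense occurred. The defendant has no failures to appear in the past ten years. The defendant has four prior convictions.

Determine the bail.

Base amounts from the schedule: domestic battery $129,500; obstruction of justice $30,200; second-degree assault $77,200; criminal threats $11,100.
Stacking rule: highest base plus 10% of each additional charge. Highest is domestic battery at $129,500. Additional: $30,200 × 10% = $3,020; $77,200 × 10% = $7,720; $11,100 × 10% = $1,110. Combined base = $129,500 + $11,850 = $141,350.
No failures to appear in the past ten years (−15%): $141,350 × 0.85 = $120,147.50.
Victim suffered great bodily injury (+30%): $120,147.50 × 1.3 = $156,191.75.
Three or more prior convictions of any kind (+20%): $156,191.75 × 1.2 = $187,430.10.
Offense committed while released on bail in another case (+$21,250 flat): $187,430.10 + $21,250 = $208,680.10.
$208,680.10 is within the $425,000 maximum.
Rounded to the nearest dollar: $208,680.

$208,680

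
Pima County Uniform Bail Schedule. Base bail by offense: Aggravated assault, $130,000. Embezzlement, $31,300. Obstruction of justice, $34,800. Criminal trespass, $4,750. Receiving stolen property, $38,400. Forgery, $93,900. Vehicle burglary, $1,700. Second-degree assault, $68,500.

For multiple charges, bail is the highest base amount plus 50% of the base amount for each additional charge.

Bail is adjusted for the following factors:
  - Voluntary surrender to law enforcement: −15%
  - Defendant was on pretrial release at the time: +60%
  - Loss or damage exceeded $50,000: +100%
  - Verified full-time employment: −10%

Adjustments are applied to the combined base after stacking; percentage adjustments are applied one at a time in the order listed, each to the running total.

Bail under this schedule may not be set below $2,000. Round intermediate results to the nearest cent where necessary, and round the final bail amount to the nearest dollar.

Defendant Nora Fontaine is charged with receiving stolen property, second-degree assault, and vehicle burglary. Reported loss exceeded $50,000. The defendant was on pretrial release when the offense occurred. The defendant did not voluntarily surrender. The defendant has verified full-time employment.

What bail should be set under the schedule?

$255,024

Base amounts from the schedule: receiving stolen property $38,400; second-degree assault $68,500; vehicle burglary $1,700.
Stacking rule: highest base plus 50% of each additional charge. Highest is second-degree assault at $68,500. Additional: $38,400 × 50% = $19,200; $1,700 × 50% = $850. Combined base = $68,500 + $20,050 = $88,550.
Defendant was on pretrial release at the time (+60%): $88,550 × 1.6 = $141,680.
Loss or damage exceeded $50,000 (+100%): $141,680 × 2 = $283,360.
Verified full-time employment (−10%): $283,360 × 0.9 = $255,024.
$255,024 is at or above the $2,000 minimum.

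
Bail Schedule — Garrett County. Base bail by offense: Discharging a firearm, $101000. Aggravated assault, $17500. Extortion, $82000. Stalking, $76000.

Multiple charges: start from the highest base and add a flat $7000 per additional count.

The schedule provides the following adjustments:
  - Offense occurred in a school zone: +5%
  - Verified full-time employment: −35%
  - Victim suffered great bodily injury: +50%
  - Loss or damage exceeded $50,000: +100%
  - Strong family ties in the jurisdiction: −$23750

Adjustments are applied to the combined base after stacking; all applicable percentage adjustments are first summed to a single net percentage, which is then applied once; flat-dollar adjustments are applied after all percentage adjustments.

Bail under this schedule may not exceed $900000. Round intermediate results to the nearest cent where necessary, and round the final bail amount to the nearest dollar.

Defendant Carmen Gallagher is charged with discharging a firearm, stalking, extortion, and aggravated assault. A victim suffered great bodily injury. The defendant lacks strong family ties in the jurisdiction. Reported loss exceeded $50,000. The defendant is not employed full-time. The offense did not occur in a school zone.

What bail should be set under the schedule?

$305000

Base amounts from the schedule: discharging a firearm $101000; stalking $76000; extortion $82000; aggravated assault $17500.
Stacking rule: highest base plus $7000 per additional charge. Highest is discharging a firearm at $101000; 3 additional charges → +$21000. Combined base = $122000.
Net percentage adjustment: +50% +100% = +150%. $122000 × 2.5 = $305000.
$305000 is within the $900000 maximum.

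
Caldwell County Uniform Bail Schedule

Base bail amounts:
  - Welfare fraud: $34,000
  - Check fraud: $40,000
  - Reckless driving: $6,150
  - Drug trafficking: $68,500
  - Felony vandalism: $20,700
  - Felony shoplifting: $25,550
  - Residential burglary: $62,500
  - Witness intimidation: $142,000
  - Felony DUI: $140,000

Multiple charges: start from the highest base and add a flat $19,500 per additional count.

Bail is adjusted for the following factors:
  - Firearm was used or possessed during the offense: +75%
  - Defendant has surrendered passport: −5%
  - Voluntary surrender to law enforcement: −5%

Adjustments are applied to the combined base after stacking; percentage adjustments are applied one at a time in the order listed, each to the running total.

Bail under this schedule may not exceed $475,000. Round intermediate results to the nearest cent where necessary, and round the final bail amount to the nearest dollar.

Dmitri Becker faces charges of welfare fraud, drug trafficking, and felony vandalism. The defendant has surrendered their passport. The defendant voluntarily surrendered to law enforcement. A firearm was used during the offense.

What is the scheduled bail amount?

$169,783

Base amounts from the schedule: welfare fraud $34,000; drug trafficking $68,500; felony vandalism $20,700.
Stacking rule: highest base plus $19,500 per additional charge. Highest is drug trafficking at $68,500; 2 additional charges → +$39,000. Combined base = $107,500.
Firearm was used or possessed during the offense (+75%): $107,500 × 1.75 = $188,125.
Defendant has surrendered passport (−5%): $188,125 × 0.95 = $178,718.75.
Voluntary surrender to law enforcement (−5%): $178,718.75 × 0.95 = $169,782.81.
$169,782.81 is within the $475,000 maximum.
Rounded to the nearest dollar: $169,783.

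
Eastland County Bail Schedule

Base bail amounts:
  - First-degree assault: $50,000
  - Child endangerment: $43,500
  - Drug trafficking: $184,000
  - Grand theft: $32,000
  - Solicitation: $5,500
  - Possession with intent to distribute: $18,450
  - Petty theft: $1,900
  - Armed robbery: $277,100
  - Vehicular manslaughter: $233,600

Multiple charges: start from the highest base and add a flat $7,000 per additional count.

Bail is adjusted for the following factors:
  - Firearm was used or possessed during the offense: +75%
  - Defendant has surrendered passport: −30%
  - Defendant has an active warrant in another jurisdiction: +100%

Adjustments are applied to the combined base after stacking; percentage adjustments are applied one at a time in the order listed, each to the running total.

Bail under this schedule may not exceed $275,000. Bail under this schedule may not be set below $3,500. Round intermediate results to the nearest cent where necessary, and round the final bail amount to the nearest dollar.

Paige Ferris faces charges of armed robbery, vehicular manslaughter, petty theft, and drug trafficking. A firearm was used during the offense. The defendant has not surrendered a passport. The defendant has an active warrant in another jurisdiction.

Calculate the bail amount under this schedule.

$275,000

Base amounts from the schedule: armed robbery $277,100; vehicular manslaughter $233,600; petty theft $1,900; drug trafficking $184,000.
Stacking rule: highest base plus $7,000 per additional charge. Highest is armed robbery at $277,100; 3 additional charges → +$21,000. Combined base = $298,100.
Firearm was used or possessed during the offense (+75%): $298,100 × 1.75 = $521,675.
Defendant has an active warrant in another jurisdiction (+100%): $521,675 × 2 = $1,043,350.
Result $1,043,350 exceeds the maximum of $275,000; bail is capped at $275,000.
$275,000 is at or above the $3,500 minimum.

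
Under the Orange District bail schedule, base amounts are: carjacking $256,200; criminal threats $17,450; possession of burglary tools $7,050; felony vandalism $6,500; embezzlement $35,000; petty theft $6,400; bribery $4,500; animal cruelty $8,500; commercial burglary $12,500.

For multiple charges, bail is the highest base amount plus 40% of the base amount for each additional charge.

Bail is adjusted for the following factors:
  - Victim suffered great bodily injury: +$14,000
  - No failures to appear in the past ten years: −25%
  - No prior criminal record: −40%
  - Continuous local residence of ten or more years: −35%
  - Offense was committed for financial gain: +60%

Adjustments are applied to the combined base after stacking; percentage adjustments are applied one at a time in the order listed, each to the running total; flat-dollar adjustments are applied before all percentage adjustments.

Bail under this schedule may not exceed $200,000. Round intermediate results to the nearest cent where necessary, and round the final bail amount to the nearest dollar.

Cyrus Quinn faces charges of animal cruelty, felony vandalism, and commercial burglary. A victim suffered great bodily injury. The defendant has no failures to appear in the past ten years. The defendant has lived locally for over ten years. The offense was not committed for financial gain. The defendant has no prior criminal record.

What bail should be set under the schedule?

$9,506

Base amounts from the schedule: animal cruelty $8,500; felony vandalism $6,500; commercial burglary $12,500.
Stacking rule: highest base plus 40% of each additional charge. Highest is commercial burglary at $12,500. Additional: $8,500 × 40% = $3,400; $6,500 × 40% = $2,600. Combined base = $12,500 + $6,000 = $18,500.
Victim suffered great bodily injury (+$14,000 flat): $18,500 + $14,000 = $32,500.
No failures to appear in the past ten years (−25%): $32,500 × 0.75 = $24,375.
No prior criminal record (−40%): $24,375 × 0.6 = $14,625.
Continuous local residence of ten or more years (−35%): $14,625 × 0.65 = $9,506.25.
$9,506.25 is within the $200,000 maximum.
Rounded to the nearest dollar: $9,506.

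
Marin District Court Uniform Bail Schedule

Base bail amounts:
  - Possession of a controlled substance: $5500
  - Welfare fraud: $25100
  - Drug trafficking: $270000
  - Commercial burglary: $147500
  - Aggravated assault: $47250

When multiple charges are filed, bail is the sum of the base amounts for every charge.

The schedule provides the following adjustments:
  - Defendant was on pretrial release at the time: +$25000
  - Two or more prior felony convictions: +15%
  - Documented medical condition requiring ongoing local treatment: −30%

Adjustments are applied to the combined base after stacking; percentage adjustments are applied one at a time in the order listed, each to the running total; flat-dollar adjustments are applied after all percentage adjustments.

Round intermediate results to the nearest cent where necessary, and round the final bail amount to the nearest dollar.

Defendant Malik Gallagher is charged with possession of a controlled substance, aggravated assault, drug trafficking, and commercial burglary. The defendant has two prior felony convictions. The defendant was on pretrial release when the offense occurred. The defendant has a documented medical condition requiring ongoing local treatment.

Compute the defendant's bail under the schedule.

$403551

Base amounts from the schedule: possession of a controlled substance $5500; aggravated assault $47250; drug trafficking $270000; commercial burglary $147500.
Stacking rule: sum of all bases. $5500 + $47250 + $270000 + $147500 = $470250.
Two or more prior felony convictions (+15%): $470250 × 1.15 = $540787.50.
Documented medical condition requiring ongoing local treatment (−30%): $540787.50 × 0.7 = $378551.25.
Defendant was on pretrial release at the time (+$25000 flat): $378551.25 + $25000 = $403551.25.
Rounded to the nearest dollar: $403551.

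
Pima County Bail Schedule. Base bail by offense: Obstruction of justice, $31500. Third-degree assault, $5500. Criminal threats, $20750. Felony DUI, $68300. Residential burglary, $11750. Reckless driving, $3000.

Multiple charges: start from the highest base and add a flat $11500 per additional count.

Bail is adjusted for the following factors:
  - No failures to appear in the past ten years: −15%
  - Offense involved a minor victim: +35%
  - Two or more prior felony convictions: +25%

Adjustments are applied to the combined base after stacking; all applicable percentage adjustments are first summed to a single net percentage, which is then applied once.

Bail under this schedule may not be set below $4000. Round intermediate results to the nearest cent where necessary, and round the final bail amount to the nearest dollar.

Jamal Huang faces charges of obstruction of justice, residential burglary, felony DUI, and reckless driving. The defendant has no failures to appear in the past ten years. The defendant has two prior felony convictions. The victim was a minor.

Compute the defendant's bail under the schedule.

Base amounts from the schedule: obstruction of justice $31500; residential burglary $11750; felony DUI $68300; reckless driving $3000.
Stacking rule: highest base plus $11500 per additional charge. Highest is felony DUI at $68300; 3 additional charges → +$34500. Combined base = $102800.
Net percentage adjustment: −15% +35% +25% = +45%. $102800 × 1.45 = $149060.
$149060 is at or above the $4000 minimum.

$149060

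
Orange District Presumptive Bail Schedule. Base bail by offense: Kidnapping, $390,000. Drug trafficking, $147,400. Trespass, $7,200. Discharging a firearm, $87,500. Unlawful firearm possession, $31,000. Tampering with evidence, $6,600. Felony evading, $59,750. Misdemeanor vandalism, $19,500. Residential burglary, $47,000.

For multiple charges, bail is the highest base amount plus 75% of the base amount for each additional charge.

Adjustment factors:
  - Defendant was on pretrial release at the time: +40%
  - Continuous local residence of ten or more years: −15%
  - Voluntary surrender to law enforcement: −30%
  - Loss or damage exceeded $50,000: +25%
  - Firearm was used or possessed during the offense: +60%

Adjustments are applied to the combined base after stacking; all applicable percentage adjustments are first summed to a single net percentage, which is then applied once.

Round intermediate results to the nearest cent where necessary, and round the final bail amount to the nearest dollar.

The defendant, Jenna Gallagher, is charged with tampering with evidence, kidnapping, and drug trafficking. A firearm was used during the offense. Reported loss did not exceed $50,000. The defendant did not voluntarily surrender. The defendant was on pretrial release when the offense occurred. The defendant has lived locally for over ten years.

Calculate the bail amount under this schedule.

Base amounts from the schedule: tampering with evidence $6,600; kidnapping $390,000; drug trafficking $147,400.
Stacking rule: highest base plus 75% of each additional charge. Highest is kidnapping at $390,000. Additional: $6,600 × 75% = $4,950; $147,400 × 75% = $110,550. Combined base = $390,000 + $115,500 = $505,500.
Net percentage adjustment: +40% −15% +60% = +85%. $505,500 × 1.85 = $935,175.

$935,175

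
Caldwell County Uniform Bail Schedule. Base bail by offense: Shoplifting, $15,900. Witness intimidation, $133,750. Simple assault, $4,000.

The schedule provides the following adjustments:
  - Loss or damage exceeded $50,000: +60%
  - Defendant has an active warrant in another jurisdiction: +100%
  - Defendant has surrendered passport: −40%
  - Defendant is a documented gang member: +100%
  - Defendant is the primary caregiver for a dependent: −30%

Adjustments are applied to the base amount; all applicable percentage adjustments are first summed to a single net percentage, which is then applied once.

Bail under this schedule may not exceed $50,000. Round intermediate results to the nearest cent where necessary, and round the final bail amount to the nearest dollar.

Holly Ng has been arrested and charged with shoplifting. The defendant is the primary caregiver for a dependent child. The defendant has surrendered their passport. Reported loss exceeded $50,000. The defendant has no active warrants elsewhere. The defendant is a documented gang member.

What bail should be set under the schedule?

$30,210

Base amounts from the schedule: shoplifting $15,900.
Single charge. Combined base = $15,900.
Net percentage adjustment: +60% −40% +100% −30% = +90%. $15,900 × 1.9 = $30,210.
$30,210 is within the $50,000 maximum.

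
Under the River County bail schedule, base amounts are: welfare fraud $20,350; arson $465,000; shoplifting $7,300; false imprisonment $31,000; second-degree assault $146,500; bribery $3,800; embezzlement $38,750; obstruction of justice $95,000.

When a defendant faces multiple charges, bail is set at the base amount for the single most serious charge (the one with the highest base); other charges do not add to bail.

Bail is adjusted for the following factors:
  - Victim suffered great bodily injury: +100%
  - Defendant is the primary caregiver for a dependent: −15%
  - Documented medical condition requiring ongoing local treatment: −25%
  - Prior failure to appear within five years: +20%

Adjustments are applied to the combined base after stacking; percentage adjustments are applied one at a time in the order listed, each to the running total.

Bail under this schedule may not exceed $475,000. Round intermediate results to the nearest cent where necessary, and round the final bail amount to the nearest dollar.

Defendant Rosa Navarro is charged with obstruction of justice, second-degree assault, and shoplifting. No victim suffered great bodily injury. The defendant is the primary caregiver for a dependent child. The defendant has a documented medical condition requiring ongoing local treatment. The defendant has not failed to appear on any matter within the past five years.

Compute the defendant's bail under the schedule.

$93,394

Base amounts from the schedule: obstruction of justice $95,000; second-degree assault $146,500; shoplifting $7,300.
Stacking rule: use the highest base only. Highest is second-degree assault at $146,500. Combined base = $146,500.
Defendant is the primary caregiver for a dependent (−15%): $146,500 × 0.85 = $124,525.
Documented medical condition requiring ongoing local treatment (−25%): $124,525 × 0.75 = $93,393.75.
$93,393.75 is within the $475,000 maximum.
Rounded to the nearest dollar: $93,394.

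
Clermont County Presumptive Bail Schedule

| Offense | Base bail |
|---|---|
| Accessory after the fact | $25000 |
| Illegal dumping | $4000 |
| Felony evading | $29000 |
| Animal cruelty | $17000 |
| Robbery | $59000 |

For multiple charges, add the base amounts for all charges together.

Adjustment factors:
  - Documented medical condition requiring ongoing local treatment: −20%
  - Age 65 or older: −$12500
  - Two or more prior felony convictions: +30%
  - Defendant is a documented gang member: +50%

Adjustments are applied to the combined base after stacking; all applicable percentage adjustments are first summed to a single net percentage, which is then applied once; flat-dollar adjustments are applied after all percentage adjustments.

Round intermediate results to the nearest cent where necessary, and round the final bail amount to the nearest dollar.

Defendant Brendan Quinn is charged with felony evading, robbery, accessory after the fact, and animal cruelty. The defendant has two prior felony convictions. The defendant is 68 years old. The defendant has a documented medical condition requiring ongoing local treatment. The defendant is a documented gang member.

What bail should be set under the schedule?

$195500

Base amounts from the schedule: felony evading $29000; robbery $59000; accessory after the fact $25000; animal cruelty $17000.
Stacking rule: sum of all bases. $29000 + $59000 + $25000 + $17000 = $130000.
Net percentage adjustment: −20% +30% +50% = +60%. $130000 × 1.6 = $208000.
Age 65 or older (−$12500 flat): $208000 − $12500 = $195500.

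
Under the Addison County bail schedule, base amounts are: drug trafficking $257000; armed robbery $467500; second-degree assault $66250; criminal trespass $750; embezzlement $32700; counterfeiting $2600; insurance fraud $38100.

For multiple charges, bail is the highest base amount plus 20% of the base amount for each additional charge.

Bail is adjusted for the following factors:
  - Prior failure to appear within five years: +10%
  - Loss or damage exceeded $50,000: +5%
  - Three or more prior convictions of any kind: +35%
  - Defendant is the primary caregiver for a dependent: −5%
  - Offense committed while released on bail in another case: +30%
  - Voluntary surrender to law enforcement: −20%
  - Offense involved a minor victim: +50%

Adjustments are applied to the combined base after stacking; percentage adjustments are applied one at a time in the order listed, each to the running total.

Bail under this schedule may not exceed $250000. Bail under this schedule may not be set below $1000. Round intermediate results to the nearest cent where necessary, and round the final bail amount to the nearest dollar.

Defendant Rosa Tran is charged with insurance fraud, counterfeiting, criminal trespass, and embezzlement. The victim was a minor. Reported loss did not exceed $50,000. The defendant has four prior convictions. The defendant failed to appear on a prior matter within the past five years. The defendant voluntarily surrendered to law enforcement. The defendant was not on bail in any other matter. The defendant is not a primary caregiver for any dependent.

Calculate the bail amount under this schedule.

$80742

Base amounts from the schedule: insurance fraud $38100; counterfeiting $2600; criminal trespass $750; embezzlement $32700.
Stacking rule: highest base plus 20% of each additional charge. Highest is insurance fraud at $38100. Additional: $2600 × 20% = $520; $750 × 20% = $150; $32700 × 20% = $6540. Combined base = $38100 + $7210 = $45310.
Prior failure to appear within five years (+10%): $45310 × 1.1 = $49841.
Three or more prior convictions of any kind (+35%): $49841 × 1.35 = $67285.35.
Voluntary surrender to law enforcement (−20%): $67285.35 × 0.8 = $53828.28.
Offense involved a minor victim (+50%): $53828.28 × 1.5 = $80742.42.
$80742.42 is within the $250000 maximum.
$80742.42 is at or above the $1000 minimum.
Rounded to the nearest dollar: $80742.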